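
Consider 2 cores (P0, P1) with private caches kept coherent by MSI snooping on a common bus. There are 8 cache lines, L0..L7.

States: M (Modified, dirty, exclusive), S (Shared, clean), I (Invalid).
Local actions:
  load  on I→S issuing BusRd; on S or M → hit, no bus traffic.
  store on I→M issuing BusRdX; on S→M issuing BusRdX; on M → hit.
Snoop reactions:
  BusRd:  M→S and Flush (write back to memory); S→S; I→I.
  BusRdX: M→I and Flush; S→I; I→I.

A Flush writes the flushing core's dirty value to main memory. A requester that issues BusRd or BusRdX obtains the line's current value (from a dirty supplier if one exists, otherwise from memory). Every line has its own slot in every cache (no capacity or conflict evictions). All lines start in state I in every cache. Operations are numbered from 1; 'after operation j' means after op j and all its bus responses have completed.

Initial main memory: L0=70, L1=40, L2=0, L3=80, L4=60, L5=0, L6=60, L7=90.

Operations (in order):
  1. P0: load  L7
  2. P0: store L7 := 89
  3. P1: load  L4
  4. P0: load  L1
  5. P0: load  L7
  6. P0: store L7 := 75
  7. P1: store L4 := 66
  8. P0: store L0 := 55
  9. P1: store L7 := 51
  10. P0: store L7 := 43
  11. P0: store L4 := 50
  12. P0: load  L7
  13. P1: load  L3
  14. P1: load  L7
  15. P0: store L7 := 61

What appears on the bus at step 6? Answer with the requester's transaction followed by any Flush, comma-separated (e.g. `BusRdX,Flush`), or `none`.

bus = none

  op1 P0: load  L7 → S/I on L7; bus BusRd; mem=90
  op2 P0: store L7 := 89 → M/I on L7; bus BusRdX; mem=90
  op3 P1: load  L4 → I/S on L4; bus BusRd; mem=60
  op4 P0: load  L1 → S/I on L1; bus BusRd; mem=40
  op5 P0: load  L7 → M/I on L7; bus (none); mem=90
  op6 P0: store L7 := 75 → M/I on L7; bus (none); mem=90
  op7 P1: store L4 := 66 → I/M on L4; bus BusRdX; mem=60
  op8 P0: store L0 := 55 → M/I on L0; bus BusRdX; mem=70
  op9 P1: store L7 := 51 → I/M on L7; bus BusRdX Flush; mem=75
  op10 P0: store L7 := 43 → M/I on L7; bus BusRdX Flush; mem=51
  op11 P0: store L4 := 50 → M/I on L4; bus BusRdX Flush; mem=66
  op12 P0: load  L7 → M/I on L7; bus (none); mem=51
  op13 P1: load  L3 → I/S on L3; bus BusRd; mem=80
  op14 P1: load  L7 → S/S on L7; bus BusRd Flush; mem=43
  op15 P0: store L7 := 61 → M/I on L7; bus BusRdX; mem=43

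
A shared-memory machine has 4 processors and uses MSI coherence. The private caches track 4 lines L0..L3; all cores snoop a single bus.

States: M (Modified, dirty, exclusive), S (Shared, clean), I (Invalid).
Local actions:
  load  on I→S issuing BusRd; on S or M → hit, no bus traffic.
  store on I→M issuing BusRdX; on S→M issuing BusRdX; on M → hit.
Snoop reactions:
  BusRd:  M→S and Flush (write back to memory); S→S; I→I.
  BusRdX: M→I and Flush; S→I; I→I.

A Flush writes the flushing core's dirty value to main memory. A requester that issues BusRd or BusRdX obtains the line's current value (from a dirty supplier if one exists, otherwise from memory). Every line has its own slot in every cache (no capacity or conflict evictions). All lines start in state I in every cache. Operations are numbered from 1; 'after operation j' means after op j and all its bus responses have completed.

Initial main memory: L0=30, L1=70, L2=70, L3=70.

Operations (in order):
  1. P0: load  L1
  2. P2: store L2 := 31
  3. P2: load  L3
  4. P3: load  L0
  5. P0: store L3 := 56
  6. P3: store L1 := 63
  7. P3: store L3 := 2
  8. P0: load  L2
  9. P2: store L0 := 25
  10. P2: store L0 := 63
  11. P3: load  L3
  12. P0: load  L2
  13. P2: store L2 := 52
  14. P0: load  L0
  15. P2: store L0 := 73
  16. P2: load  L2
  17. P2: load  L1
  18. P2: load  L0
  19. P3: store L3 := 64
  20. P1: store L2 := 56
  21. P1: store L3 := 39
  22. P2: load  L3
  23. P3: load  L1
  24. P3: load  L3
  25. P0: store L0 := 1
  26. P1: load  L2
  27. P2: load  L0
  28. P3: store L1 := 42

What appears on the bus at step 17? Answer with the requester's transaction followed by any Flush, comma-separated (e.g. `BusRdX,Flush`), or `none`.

bus = BusRd,Flush

1. P0: load  L1  bus=[BusRd]  L1: P0=S P1=I P2=I P3=I  mem[L1]=70
2. P2: store L2 := 31  bus=[BusRdX]  L2: P0=I P1=I P2=M P3=I  mem[L2]=70
3. P2: load  L3  bus=[BusRd]  L3: P0=I P1=I P2=S P3=I  mem[L3]=70
4. P3: load  L0  bus=[BusRd]  L0: P0=I P1=I P2=I P3=S  mem[L0]=30
5. P0: store L3 := 56  bus=[BusRdX]  L3: P0=M P1=I P2=I P3=I  mem[L3]=70
6. P3: store L1 := 63  bus=[BusRdX]  L1: P0=I P1=I P2=I P3=M  mem[L1]=70
7. P3: store L3 := 2  bus=[BusRdX,Flush]  L3: P0=I P1=I P2=I P3=M  mem[L3]=56
8. P0: load  L2  bus=[BusRd,Flush]  L2: P0=S P1=I P2=S P3=I  mem[L2]=31
9. P2: store L0 := 25  bus=[BusRdX]  L0: P0=I P1=I P2=M P3=I  mem[L0]=30
10. P2: store L0 := 63  bus=[-]  L0: P0=I P1=I P2=M P3=I  mem[L0]=30
11. P3: load  L3  bus=[-]  L3: P0=I P1=I P2=I P3=M  mem[L3]=56
12. P0: load  L2  bus=[-]  L2: P0=S P1=I P2=S P3=I  mem[L2]=31
13. P2: store L2 := 52  bus=[BusRdX]  L2: P0=I P1=I P2=M P3=I  mem[L2]=31
14. P0: load  L0  bus=[BusRd,Flush]  L0: P0=S P1=I P2=S P3=I  mem[L0]=63
15. P2: store L0 := 73  bus=[BusRdX]  L0: P0=I P1=I P2=M P3=I  mem[L0]=63
16. P2: load  L2  bus=[-]  L2: P0=I P1=I P2=M P3=I  mem[L2]=31
17. P2: load  L1  bus=[BusRd,Flush]  L1: P0=I P1=I P2=S P3=S  mem[L1]=63
18. P2: load  L0  bus=[-]  L0: P0=I P1=I P2=M P3=I  mem[L0]=63
19. P3: store L3 := 64  bus=[-]  L3: P0=I P1=I P2=I P3=M  mem[L3]=56
20. P1: store L2 := 56  bus=[BusRdX,Flush]  L2: P0=I P1=M P2=I P3=I  mem[L2]=52
21. P1: store L3 := 39  bus=[BusRdX,Flush]  L3: P0=I P1=M P2=I P3=I  mem[L3]=64
22. P2: load  L3  bus=[BusRd,Flush]  L3: P0=I P1=S P2=S P3=I  mem[L3]=39
23. P3: load  L1  bus=[-]  L1: P0=I P1=I P2=S P3=S  mem[L1]=63
24. P3: load  L3  bus=[BusRd]  L3: P0=I P1=S P2=S P3=S  mem[L3]=39
25. P0: store L0 := 1  bus=[BusRdX,Flush]  L0: P0=M P1=I P2=I P3=I  mem[L0]=73
26. P1: load  L2  bus=[-]  L2: P0=I P1=M P2=I P3=I  mem[L2]=52
27. P2: load  L0  bus=[BusRd,Flush]  L0: P0=S P1=I P2=S P3=I  mem[L0]=1
28. P3: store L1 := 42  bus=[BusRdX]  L1: P0=I P1=I P2=I P3=M  mem[L1]=63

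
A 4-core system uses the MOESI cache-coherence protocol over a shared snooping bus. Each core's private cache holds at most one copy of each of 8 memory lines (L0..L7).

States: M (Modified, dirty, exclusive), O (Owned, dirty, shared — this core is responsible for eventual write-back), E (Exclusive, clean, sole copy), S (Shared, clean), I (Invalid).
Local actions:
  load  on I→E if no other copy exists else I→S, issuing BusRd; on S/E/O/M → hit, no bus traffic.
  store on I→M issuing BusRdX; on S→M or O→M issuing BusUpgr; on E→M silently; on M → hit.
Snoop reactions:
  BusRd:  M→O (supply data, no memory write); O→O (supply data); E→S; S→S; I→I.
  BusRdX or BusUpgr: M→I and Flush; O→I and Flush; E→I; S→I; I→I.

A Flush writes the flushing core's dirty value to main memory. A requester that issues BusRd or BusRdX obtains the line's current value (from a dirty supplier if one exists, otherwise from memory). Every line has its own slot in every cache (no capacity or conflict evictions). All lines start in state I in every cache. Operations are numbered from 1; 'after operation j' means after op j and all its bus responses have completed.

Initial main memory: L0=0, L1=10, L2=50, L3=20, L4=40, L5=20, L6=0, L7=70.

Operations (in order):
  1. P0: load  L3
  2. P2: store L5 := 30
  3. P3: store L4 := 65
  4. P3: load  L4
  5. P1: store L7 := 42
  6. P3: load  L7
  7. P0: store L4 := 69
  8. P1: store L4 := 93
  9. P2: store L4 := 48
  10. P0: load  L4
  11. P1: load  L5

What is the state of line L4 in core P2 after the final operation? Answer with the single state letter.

[1] P0: load  L3 | P0:E(20), P1:I, P2:I, P3:I | bus: BusRd
[2] P2: store L5 := 30 | P0:I, P1:I, P2:M(30), P3:I | bus: BusRdX
[3] P3: store L4 := 65 | P0:I, P1:I, P2:I, P3:M(65) | bus: BusRdX
[4] P3: load  L4 | P0:I, P1:I, P2:I, P3:M(65) | bus: none
[5] P1: store L7 := 42 | P0:I, P1:M(42), P2:I, P3:I | bus: BusRdX
[6] P3: load  L7 | P0:I, P1:O(42), P2:I, P3:S(42) | bus: BusRd
[7] P0: store L4 := 69 | P0:M(69), P1:I, P2:I, P3:I | bus: BusRdX,Flush
[8] P1: store L4 := 93 | P0:I, P1:M(93), P2:I, P3:I | bus: BusRdX,Flush
[9] P2: store L4 := 48 | P0:I, P1:I, P2:M(48), P3:I | bus: BusRdX,Flush
[10] P0: load  L4 | P0:S(48), P1:I, P2:O(48), P3:I | bus: BusRd
[11] P1: load  L5 | P0:I, P1:S(30), P2:O(30), P3:I | bus: BusRd

state = O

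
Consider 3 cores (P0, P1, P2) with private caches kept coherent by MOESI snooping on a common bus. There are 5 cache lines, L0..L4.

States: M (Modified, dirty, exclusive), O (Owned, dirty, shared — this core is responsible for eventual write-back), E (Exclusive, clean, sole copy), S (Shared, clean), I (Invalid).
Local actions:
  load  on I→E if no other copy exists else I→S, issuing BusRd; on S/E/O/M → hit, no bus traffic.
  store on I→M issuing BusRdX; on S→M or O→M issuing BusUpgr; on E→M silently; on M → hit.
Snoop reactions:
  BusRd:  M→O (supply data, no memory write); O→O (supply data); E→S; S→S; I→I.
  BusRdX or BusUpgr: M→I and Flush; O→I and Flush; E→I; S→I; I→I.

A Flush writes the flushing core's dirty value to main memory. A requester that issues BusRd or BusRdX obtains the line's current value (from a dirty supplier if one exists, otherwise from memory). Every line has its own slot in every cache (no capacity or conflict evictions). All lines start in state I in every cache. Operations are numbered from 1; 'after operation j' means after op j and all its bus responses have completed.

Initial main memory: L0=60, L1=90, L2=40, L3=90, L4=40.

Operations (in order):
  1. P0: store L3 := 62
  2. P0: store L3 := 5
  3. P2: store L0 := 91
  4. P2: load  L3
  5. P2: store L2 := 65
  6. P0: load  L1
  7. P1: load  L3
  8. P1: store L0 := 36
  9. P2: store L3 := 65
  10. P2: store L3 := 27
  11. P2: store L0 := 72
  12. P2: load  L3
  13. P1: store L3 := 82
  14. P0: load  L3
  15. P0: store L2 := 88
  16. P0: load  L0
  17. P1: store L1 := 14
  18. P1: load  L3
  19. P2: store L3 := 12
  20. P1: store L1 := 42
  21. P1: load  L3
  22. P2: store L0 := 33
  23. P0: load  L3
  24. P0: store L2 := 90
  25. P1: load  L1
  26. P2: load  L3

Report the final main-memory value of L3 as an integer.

memory[L3] = 82

step 1: P0: store L3 := 62  ⟶  MII  (L3)  txn=BusRdX  M[L3]=90
step 2: P0: store L3 := 5  ⟶  MII  (L3)  txn=∅  M[L3]=90
step 3: P2: store L0 := 91  ⟶  IIM  (L0)  txn=BusRdX  M[L0]=60
step 4: P2: load  L3  ⟶  OIS  (L3)  txn=BusRd  M[L3]=90
step 5: P2: store L2 := 65  ⟶  IIM  (L2)  txn=BusRdX  M[L2]=40
step 6: P0: load  L1  ⟶  EII  (L1)  txn=BusRd  M[L1]=90
step 7: P1: load  L3  ⟶  OSS  (L3)  txn=BusRd  M[L3]=90
step 8: P1: store L0 := 36  ⟶  IMI  (L0)  txn=BusRdX+Flush  M[L0]=91
step 9: P2: store L3 := 65  ⟶  IIM  (L3)  txn=BusUpgr+Flush  M[L3]=5
step 10: P2: store L3 := 27  ⟶  IIM  (L3)  txn=∅  M[L3]=5
step 11: P2: store L0 := 72  ⟶  IIM  (L0)  txn=BusRdX+Flush  M[L0]=36
step 12: P2: load  L3  ⟶  IIM  (L3)  txn=∅  M[L3]=5
step 13: P1: store L3 := 82  ⟶  IMI  (L3)  txn=BusRdX+Flush  M[L3]=27
step 14: P0: load  L3  ⟶  SOI  (L3)  txn=BusRd  M[L3]=27
step 15: P0: store L2 := 88  ⟶  MII  (L2)  txn=BusRdX+Flush  M[L2]=65
step 16: P0: load  L0  ⟶  SIO  (L0)  txn=BusRd  M[L0]=36
step 17: P1: store L1 := 14  ⟶  IMI  (L1)  txn=BusRdX  M[L1]=90
step 18: P1: load  L3  ⟶  SOI  (L3)  txn=∅  M[L3]=27
step 19: P2: store L3 := 12  ⟶  IIM  (L3)  txn=BusRdX+Flush  M[L3]=82
step 20: P1: store L1 := 42  ⟶  IMI  (L1)  txn=∅  M[L1]=90
step 21: P1: load  L3  ⟶  ISO  (L3)  txn=BusRd  M[L3]=82
step 22: P2: store L0 := 33  ⟶  IIM  (L0)  txn=BusUpgr  M[L0]=36
step 23: P0: load  L3  ⟶  SSO  (L3)  txn=BusRd  M[L3]=82
step 24: P0: store L2 := 90  ⟶  MII  (L2)  txn=∅  M[L2]=65
step 25: P1: load  L1  ⟶  IMI  (L1)  txn=∅  M[L1]=90
step 26: P2: load  L3  ⟶  SSO  (L3)  txn=∅  M[L3]=82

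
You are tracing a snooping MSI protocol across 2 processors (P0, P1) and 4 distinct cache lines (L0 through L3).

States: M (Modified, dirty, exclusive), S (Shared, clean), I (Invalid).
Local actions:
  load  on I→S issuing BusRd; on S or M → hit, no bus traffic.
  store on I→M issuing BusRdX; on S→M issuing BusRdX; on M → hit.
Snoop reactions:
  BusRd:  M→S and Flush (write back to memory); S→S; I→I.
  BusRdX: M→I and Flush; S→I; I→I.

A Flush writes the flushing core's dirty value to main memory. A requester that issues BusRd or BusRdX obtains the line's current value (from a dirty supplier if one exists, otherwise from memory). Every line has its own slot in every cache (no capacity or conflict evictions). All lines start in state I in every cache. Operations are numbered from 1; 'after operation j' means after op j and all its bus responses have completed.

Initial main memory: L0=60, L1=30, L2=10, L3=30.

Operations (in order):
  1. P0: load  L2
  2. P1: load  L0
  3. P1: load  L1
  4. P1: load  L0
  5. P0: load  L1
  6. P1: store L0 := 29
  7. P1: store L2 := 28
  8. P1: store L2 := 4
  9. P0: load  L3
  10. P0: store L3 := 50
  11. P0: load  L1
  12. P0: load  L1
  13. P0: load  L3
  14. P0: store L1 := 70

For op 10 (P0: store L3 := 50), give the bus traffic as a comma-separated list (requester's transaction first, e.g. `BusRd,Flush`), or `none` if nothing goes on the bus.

step 1: P0: load  L2  ⟶  SI  (L2)  txn=BusRd  M[L2]=10
step 2: P1: load  L0  ⟶  IS  (L0)  txn=BusRd  M[L0]=60
step 3: P1: load  L1  ⟶  IS  (L1)  txn=BusRd  M[L1]=30
step 4: P1: load  L0  ⟶  IS  (L0)  txn=∅  M[L0]=60
step 5: P0: load  L1  ⟶  SS  (L1)  txn=BusRd  M[L1]=30
step 6: P1: store L0 := 29  ⟶  IM  (L0)  txn=BusRdX  M[L0]=60
step 7: P1: store L2 := 28  ⟶  IM  (L2)  txn=BusRdX  M[L2]=10
step 8: P1: store L2 := 4  ⟶  IM  (L2)  txn=∅  M[L2]=10
step 9: P0: load  L3  ⟶  SI  (L3)  txn=BusRd  M[L3]=30
step 10: P0: store L3 := 50  ⟶  MI  (L3)  txn=BusRdX  M[L3]=30
step 11: P0: load  L1  ⟶  SS  (L1)  txn=∅  M[L1]=30
step 12: P0: load  L1  ⟶  SS  (L1)  txn=∅  M[L1]=30
step 13: P0: load  L3  ⟶  MI  (L3)  txn=∅  M[L3]=30
step 14: P0: store L1 := 70  ⟶  MI  (L1)  txn=BusRdX  M[L1]=30

bus = BusRdX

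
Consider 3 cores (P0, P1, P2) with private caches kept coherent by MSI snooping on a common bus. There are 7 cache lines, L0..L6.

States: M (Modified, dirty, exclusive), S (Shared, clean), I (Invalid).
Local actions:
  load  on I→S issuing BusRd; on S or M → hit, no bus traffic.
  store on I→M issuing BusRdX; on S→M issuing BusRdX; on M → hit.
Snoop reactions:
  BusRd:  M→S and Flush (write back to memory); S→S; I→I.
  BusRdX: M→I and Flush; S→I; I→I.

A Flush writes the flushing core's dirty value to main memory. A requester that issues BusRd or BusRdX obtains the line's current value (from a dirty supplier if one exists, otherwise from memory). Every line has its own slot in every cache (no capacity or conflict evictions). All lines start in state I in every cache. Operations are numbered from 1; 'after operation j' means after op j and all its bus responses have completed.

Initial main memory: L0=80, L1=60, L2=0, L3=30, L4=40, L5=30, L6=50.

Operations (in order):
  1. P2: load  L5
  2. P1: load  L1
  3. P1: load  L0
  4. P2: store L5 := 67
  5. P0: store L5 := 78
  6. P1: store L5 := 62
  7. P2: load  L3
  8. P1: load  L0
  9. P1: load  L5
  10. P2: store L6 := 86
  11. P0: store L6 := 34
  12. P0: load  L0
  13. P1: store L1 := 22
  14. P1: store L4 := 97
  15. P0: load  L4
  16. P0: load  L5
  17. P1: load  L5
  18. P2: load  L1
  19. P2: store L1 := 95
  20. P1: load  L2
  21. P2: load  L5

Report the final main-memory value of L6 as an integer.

memory[L6] = 86

step 1: P2: load  L5  ⟶  IIS  (L5)  txn=BusRd  M[L5]=30
step 2: P1: load  L1  ⟶  ISI  (L1)  txn=BusRd  M[L1]=60
step 3: P1: load  L0  ⟶  ISI  (L0)  txn=BusRd  M[L0]=80
step 4: P2: store L5 := 67  ⟶  IIM  (L5)  txn=BusRdX  M[L5]=30
step 5: P0: store L5 := 78  ⟶  MII  (L5)  txn=BusRdX+Flush  M[L5]=67
step 6: P1: store L5 := 62  ⟶  IMI  (L5)  txn=BusRdX+Flush  M[L5]=78
step 7: P2: load  L3  ⟶  IIS  (L3)  txn=BusRd  M[L3]=30
step 8: P1: load  L0  ⟶  ISI  (L0)  txn=∅  M[L0]=80
step 9: P1: load  L5  ⟶  IMI  (L5)  txn=∅  M[L5]=78
step 10: P2: store L6 := 86  ⟶  IIM  (L6)  txn=BusRdX  M[L6]=50
step 11: P0: store L6 := 34  ⟶  MII  (L6)  txn=BusRdX+Flush  M[L6]=86
step 12: P0: load  L0  ⟶  SSI  (L0)  txn=BusRd  M[L0]=80
step 13: P1: store L1 := 22  ⟶  IMI  (L1)  txn=BusRdX  M[L1]=60
step 14: P1: store L4 := 97  ⟶  IMI  (L4)  txn=BusRdX  M[L4]=40
step 15: P0: load  L4  ⟶  SSI  (L4)  txn=BusRd+Flush  M[L4]=97
step 16: P0: load  L5  ⟶  SSI  (L5)  txn=BusRd+Flush  M[L5]=62
step 17: P1: load  L5  ⟶  SSI  (L5)  txn=∅  M[L5]=62
step 18: P2: load  L1  ⟶  ISS  (L1)  txn=BusRd+Flush  M[L1]=22
step 19: P2: store L1 := 95  ⟶  IIM  (L1)  txn=BusRdX  M[L1]=22
step 20: P1: load  L2  ⟶  ISI  (L2)  txn=BusRd  M[L2]=0
step 21: P2: load  L5  ⟶  SSS  (L5)  txn=BusRd  M[L5]=62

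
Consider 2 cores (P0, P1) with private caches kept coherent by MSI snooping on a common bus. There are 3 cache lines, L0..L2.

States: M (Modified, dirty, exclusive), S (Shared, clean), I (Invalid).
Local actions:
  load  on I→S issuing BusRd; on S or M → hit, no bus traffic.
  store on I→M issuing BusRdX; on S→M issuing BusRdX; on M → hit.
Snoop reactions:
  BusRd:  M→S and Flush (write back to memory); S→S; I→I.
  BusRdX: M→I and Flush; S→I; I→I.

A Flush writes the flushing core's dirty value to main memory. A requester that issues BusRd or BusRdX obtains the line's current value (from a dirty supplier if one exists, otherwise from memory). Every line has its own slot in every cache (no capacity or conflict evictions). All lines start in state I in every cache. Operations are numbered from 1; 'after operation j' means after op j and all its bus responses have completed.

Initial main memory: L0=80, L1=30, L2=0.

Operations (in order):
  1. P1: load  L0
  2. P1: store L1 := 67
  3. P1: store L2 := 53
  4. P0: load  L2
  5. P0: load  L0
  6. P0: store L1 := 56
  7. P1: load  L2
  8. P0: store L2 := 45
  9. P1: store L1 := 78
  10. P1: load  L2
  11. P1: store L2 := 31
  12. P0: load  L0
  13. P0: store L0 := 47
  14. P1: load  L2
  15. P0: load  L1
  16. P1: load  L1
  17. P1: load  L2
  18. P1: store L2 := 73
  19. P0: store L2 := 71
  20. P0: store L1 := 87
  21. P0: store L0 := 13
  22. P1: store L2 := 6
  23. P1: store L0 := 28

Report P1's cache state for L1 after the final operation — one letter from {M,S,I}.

state = I

1. P1: load  L0  bus=[BusRd]  L0: P0=I P1=S  mem[L0]=80
2. P1: store L1 := 67  bus=[BusRdX]  L1: P0=I P1=M  mem[L1]=30
3. P1: store L2 := 53  bus=[BusRdX]  L2: P0=I P1=M  mem[L2]=0
4. P0: load  L2  bus=[BusRd,Flush]  L2: P0=S P1=S  mem[L2]=53
5. P0: load  L0  bus=[BusRd]  L0: P0=S P1=S  mem[L0]=80
6. P0: store L1 := 56  bus=[BusRdX,Flush]  L1: P0=M P1=I  mem[L1]=67
7. P1: load  L2  bus=[-]  L2: P0=S P1=S  mem[L2]=53
8. P0: store L2 := 45  bus=[BusRdX]  L2: P0=M P1=I  mem[L2]=53
9. P1: store L1 := 78  bus=[BusRdX,Flush]  L1: P0=I P1=M  mem[L1]=56
10. P1: load  L2  bus=[BusRd,Flush]  L2: P0=S P1=S  mem[L2]=45
11. P1: store L2 := 31  bus=[BusRdX]  L2: P0=I P1=M  mem[L2]=45
12. P0: load  L0  bus=[-]  L0: P0=S P1=S  mem[L0]=80
13. P0: store L0 := 47  bus=[BusRdX]  L0: P0=M P1=I  mem[L0]=80
14. P1: load  L2  bus=[-]  L2: P0=I P1=M  mem[L2]=45
15. P0: load  L1  bus=[BusRd,Flush]  L1: P0=S P1=S  mem[L1]=78
16. P1: load  L1  bus=[-]  L1: P0=S P1=S  mem[L1]=78
17. P1: load  L2  bus=[-]  L2: P0=I P1=M  mem[L2]=45
18. P1: store L2 := 73  bus=[-]  L2: P0=I P1=M  mem[L2]=45
19. P0: store L2 := 71  bus=[BusRdX,Flush]  L2: P0=M P1=I  mem[L2]=73
20. P0: store L1 := 87  bus=[BusRdX]  L1: P0=M P1=I  mem[L1]=78
21. P0: store L0 := 13  bus=[-]  L0: P0=M P1=I  mem[L0]=80
22. P1: store L2 := 6  bus=[BusRdX,Flush]  L2: P0=I P1=M  mem[L2]=71
23. P1: store L0 := 28  bus=[BusRdX,Flush]  L0: P0=I P1=M  mem[L0]=13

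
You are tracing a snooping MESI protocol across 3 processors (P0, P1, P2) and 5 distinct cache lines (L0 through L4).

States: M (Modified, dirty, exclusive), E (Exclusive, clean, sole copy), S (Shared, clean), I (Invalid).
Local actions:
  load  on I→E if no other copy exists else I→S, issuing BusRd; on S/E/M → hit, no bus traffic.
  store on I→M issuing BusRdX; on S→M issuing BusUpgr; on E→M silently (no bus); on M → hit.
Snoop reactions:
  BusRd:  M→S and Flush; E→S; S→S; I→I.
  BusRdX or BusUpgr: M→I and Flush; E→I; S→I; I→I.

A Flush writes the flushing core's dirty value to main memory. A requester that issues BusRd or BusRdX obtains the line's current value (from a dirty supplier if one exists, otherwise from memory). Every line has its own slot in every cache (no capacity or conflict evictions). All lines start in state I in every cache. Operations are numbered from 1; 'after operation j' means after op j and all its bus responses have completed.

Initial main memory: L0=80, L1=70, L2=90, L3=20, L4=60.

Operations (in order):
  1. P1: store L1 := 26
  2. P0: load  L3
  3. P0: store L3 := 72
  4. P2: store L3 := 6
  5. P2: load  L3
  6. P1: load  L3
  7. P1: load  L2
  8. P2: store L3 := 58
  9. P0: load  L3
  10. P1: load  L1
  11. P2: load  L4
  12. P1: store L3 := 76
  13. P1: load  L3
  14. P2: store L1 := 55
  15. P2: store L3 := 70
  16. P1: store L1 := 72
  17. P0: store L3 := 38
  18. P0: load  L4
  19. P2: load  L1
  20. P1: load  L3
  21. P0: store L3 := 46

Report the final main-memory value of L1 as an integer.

step 1: P1: store L1 := 26  ⟶  IMI  (L1)  txn=BusRdX  M[L1]=70
step 2: P0: load  L3  ⟶  EII  (L3)  txn=BusRd  M[L3]=20
step 3: P0: store L3 := 72  ⟶  MII  (L3)  txn=∅  M[L3]=20
step 4: P2: store L3 := 6  ⟶  IIM  (L3)  txn=BusRdX+Flush  M[L3]=72
step 5: P2: load  L3  ⟶  IIM  (L3)  txn=∅  M[L3]=72
step 6: P1: load  L3  ⟶  ISS  (L3)  txn=BusRd+Flush  M[L3]=6
step 7: P1: load  L2  ⟶  IEI  (L2)  txn=BusRd  M[L2]=90
step 8: P2: store L3 := 58  ⟶  IIM  (L3)  txn=BusUpgr  M[L3]=6
step 9: P0: load  L3  ⟶  SIS  (L3)  txn=BusRd+Flush  M[L3]=58
step 10: P1: load  L1  ⟶  IMI  (L1)  txn=∅  M[L1]=70
step 11: P2: load  L4  ⟶  IIE  (L4)  txn=BusRd  M[L4]=60
step 12: P1: store L3 := 76  ⟶  IMI  (L3)  txn=BusRdX  M[L3]=58
step 13: P1: load  L3  ⟶  IMI  (L3)  txn=∅  M[L3]=58
step 14: P2: store L1 := 55  ⟶  IIM  (L1)  txn=BusRdX+Flush  M[L1]=26
step 15: P2: store L3 := 70  ⟶  IIM  (L3)  txn=BusRdX+Flush  M[L3]=76
step 16: P1: store L1 := 72  ⟶  IMI  (L1)  txn=BusRdX+Flush  M[L1]=55
step 17: P0: store L3 := 38  ⟶  MII  (L3)  txn=BusRdX+Flush  M[L3]=70
step 18: P0: load  L4  ⟶  SIS  (L4)  txn=BusRd  M[L4]=60
step 19: P2: load  L1  ⟶  ISS  (L1)  txn=BusRd+Flush  M[L1]=72
step 20: P1: load  L3  ⟶  SSI  (L3)  txn=BusRd+Flush  M[L3]=38
step 21: P0: store L3 := 46  ⟶  MII  (L3)  txn=BusUpgr  M[L3]=38

memory[L1] = 72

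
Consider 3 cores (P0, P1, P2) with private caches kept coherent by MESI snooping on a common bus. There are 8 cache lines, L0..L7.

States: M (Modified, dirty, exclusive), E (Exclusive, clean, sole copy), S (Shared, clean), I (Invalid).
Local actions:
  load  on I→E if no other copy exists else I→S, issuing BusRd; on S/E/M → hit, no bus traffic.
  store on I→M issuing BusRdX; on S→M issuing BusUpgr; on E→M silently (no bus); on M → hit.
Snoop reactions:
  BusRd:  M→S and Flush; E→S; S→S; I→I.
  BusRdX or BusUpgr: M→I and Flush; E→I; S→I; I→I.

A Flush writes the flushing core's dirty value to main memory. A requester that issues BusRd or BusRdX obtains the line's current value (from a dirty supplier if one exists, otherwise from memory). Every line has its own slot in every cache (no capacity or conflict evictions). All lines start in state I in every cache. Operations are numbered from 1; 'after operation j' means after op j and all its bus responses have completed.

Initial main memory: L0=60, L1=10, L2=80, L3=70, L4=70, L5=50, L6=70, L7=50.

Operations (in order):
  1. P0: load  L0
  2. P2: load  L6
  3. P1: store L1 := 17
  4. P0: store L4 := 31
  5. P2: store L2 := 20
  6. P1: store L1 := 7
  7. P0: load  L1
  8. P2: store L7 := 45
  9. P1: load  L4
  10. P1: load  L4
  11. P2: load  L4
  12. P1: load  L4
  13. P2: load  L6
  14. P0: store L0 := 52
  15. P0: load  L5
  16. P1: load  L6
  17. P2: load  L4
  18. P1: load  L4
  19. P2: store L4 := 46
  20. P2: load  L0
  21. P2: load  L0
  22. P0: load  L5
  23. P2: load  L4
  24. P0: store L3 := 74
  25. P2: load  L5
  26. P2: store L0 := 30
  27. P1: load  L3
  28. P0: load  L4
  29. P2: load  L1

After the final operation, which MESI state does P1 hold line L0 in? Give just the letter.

state = I

1. P0: load  L0  bus=[BusRd]  L0: P0=E P1=I P2=I  mem[L0]=60
2. P2: load  L6  bus=[BusRd]  L6: P0=I P1=I P2=E  mem[L6]=70
3. P1: store L1 := 17  bus=[BusRdX]  L1: P0=I P1=M P2=I  mem[L1]=10
4. P0: store L4 := 31  bus=[BusRdX]  L4: P0=M P1=I P2=I  mem[L4]=70
5. P2: store L2 := 20  bus=[BusRdX]  L2: P0=I P1=I P2=M  mem[L2]=80
6. P1: store L1 := 7  bus=[-]  L1: P0=I P1=M P2=I  mem[L1]=10
7. P0: load  L1  bus=[BusRd,Flush]  L1: P0=S P1=S P2=I  mem[L1]=7
8. P2: store L7 := 45  bus=[BusRdX]  L7: P0=I P1=I P2=M  mem[L7]=50
9. P1: load  L4  bus=[BusRd,Flush]  L4: P0=S P1=S P2=I  mem[L4]=31
10. P1: load  L4  bus=[-]  L4: P0=S P1=S P2=I  mem[L4]=31
11. P2: load  L4  bus=[BusRd]  L4: P0=S P1=S P2=S  mem[L4]=31
12. P1: load  L4  bus=[-]  L4: P0=S P1=S P2=S  mem[L4]=31
13. P2: load  L6  bus=[-]  L6: P0=I P1=I P2=E  mem[L6]=70
14. P0: store L0 := 52  bus=[-]  L0: P0=M P1=I P2=I  mem[L0]=60
15. P0: load  L5  bus=[BusRd]  L5: P0=E P1=I P2=I  mem[L5]=50
16. P1: load  L6  bus=[BusRd]  L6: P0=I P1=S P2=S  mem[L6]=70
17. P2: load  L4  bus=[-]  L4: P0=S P1=S P2=S  mem[L4]=31
18. P1: load  L4  bus=[-]  L4: P0=S P1=S P2=S  mem[L4]=31
19. P2: store L4 := 46  bus=[BusUpgr]  L4: P0=I P1=I P2=M  mem[L4]=31
20. P2: load  L0  bus=[BusRd,Flush]  L0: P0=S P1=I P2=S  mem[L0]=52
21. P2: load  L0  bus=[-]  L0: P0=S P1=I P2=S  mem[L0]=52
22. P0: load  L5  bus=[-]  L5: P0=E P1=I P2=I  mem[L5]=50
23. P2: load  L4  bus=[-]  L4: P0=I P1=I P2=M  mem[L4]=31
24. P0: store L3 := 74  bus=[BusRdX]  L3: P0=M P1=I P2=I  mem[L3]=70
25. P2: load  L5  bus=[BusRd]  L5: P0=S P1=I P2=S  mem[L5]=50
26. P2: store L0 := 30  bus=[BusUpgr]  L0: P0=I P1=I P2=M  mem[L0]=52
27. P1: load  L3  bus=[BusRd,Flush]  L3: P0=S P1=S P2=I  mem[L3]=74
28. P0: load  L4  bus=[BusRd,Flush]  L4: P0=S P1=I P2=S  mem[L4]=46
29. P2: load  L1  bus=[BusRd]  L1: P0=S P1=S P2=S  mem[L1]=7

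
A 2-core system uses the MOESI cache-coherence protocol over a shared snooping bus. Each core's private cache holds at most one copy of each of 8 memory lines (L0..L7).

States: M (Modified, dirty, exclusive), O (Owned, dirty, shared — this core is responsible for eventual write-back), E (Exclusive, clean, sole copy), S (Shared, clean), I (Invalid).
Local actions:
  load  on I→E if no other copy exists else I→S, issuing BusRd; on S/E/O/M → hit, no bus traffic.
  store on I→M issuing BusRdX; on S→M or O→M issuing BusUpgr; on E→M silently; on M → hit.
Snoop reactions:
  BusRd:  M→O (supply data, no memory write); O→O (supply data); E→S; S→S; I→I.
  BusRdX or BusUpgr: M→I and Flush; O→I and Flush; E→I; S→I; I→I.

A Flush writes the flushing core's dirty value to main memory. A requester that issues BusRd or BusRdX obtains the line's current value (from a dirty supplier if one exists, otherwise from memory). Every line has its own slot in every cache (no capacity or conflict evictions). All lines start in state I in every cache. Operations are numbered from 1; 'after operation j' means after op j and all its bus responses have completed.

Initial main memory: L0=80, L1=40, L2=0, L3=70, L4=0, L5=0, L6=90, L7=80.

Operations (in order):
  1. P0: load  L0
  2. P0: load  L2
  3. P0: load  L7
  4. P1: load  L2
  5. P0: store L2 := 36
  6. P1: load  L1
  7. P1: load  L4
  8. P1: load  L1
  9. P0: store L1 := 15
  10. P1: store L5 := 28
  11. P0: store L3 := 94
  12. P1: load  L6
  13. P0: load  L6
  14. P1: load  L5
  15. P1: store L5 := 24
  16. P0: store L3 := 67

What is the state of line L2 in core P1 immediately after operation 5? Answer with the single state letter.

state = I

step 1: P0: load  L0  ⟶  EI  (L0)  txn=BusRd  M[L0]=80
step 2: P0: load  L2  ⟶  EI  (L2)  txn=BusRd  M[L2]=0
step 3: P0: load  L7  ⟶  EI  (L7)  txn=BusRd  M[L7]=80
step 4: P1: load  L2  ⟶  SS  (L2)  txn=BusRd  M[L2]=0
step 5: P0: store L2 := 36  ⟶  MI  (L2)  txn=BusUpgr  M[L2]=0
step 6: P1: load  L1  ⟶  IE  (L1)  txn=BusRd  M[L1]=40
step 7: P1: load  L4  ⟶  IE  (L4)  txn=BusRd  M[L4]=0
step 8: P1: load  L1  ⟶  IE  (L1)  txn=∅  M[L1]=40
step 9: P0: store L1 := 15  ⟶  MI  (L1)  txn=BusRdX  M[L1]=40
step 10: P1: store L5 := 28  ⟶  IM  (L5)  txn=BusRdX  M[L5]=0
step 11: P0: store L3 := 94  ⟶  MI  (L3)  txn=BusRdX  M[L3]=70
step 12: P1: load  L6  ⟶  IE  (L6)  txn=BusRd  M[L6]=90
step 13: P0: load  L6  ⟶  SS  (L6)  txn=BusRd  M[L6]=90
step 14: P1: load  L5  ⟶  IM  (L5)  txn=∅  M[L5]=0
step 15: P1: store L5 := 24  ⟶  IM  (L5)  txn=∅  M[L5]=0
step 16: P0: store L3 := 67  ⟶  MI  (L3)  txn=∅  M[L3]=70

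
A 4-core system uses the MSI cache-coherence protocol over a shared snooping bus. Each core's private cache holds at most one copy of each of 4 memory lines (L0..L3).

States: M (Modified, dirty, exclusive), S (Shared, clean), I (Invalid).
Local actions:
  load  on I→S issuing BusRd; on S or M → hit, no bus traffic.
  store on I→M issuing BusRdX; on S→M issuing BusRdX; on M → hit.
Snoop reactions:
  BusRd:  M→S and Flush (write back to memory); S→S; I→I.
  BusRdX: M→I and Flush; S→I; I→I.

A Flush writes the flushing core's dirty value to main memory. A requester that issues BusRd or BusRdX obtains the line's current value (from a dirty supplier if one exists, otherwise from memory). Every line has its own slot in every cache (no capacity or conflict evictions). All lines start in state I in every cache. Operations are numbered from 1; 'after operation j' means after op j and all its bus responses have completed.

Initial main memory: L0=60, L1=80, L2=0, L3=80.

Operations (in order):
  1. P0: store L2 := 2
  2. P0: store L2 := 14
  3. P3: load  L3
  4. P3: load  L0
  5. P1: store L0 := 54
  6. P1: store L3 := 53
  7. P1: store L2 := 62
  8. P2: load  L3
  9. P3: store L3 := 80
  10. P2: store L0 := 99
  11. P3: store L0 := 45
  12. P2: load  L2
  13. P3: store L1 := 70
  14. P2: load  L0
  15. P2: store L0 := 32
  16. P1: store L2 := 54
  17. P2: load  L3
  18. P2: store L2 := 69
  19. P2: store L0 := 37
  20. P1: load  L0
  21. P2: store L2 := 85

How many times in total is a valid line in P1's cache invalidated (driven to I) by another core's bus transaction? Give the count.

  op1 P0: store L2 := 2 → M/I/I/I on L2; bus BusRdX; mem=0
  op2 P0: store L2 := 14 → M/I/I/I on L2; bus (none); mem=0
  op3 P3: load  L3 → I/I/I/S on L3; bus BusRd; mem=80
  op4 P3: load  L0 → I/I/I/S on L0; bus BusRd; mem=60
  op5 P1: store L0 := 54 → I/M/I/I on L0; bus BusRdX; mem=60
  op6 P1: store L3 := 53 → I/M/I/I on L3; bus BusRdX; mem=80
  op7 P1: store L2 := 62 → I/M/I/I on L2; bus BusRdX Flush; mem=14
  op8 P2: load  L3 → I/S/S/I on L3; bus BusRd Flush; mem=53
  op9 P3: store L3 := 80 → I/I/I/M on L3; bus BusRdX; mem=53
  op10 P2: store L0 := 99 → I/I/M/I on L0; bus BusRdX Flush; mem=54
  op11 P3: store L0 := 45 → I/I/I/M on L0; bus BusRdX Flush; mem=99
  op12 P2: load  L2 → I/S/S/I on L2; bus BusRd Flush; mem=62
  op13 P3: store L1 := 70 → I/I/I/M on L1; bus BusRdX; mem=80
  op14 P2: load  L0 → I/I/S/S on L0; bus BusRd Flush; mem=45
  op15 P2: store L0 := 32 → I/I/M/I on L0; bus BusRdX; mem=45
  op16 P1: store L2 := 54 → I/M/I/I on L2; bus BusRdX; mem=62
  op17 P2: load  L3 → I/I/S/S on L3; bus BusRd Flush; mem=80
  op18 P2: store L2 := 69 → I/I/M/I on L2; bus BusRdX Flush; mem=54
  op19 P2: store L0 := 37 → I/I/M/I on L0; bus (none); mem=45
  op20 P1: load  L0 → I/S/S/I on L0; bus BusRd Flush; mem=37
  op21 P2: store L2 := 85 → I/I/M/I on L2; bus (none); mem=54

invalidations = 3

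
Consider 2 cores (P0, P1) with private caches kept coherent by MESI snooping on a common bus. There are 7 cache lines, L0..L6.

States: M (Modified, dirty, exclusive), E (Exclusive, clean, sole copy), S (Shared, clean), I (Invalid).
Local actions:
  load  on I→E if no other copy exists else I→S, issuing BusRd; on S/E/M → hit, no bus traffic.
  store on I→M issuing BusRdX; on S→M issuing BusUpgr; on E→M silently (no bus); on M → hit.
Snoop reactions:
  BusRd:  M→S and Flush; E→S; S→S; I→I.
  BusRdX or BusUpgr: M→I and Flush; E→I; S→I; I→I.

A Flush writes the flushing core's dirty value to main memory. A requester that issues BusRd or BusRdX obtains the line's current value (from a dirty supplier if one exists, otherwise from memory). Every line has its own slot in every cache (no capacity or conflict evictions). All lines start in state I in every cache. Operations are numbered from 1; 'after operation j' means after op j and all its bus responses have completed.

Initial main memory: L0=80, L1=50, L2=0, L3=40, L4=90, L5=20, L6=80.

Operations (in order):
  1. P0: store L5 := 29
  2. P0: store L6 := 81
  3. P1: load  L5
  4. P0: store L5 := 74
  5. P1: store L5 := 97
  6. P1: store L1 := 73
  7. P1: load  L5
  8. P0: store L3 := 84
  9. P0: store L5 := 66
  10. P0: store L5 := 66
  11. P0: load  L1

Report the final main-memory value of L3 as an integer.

memory[L3] = 40

1. P0: store L5 := 29  bus=[BusRdX]  L5: P0=M P1=I  mem[L5]=20
2. P0: store L6 := 81  bus=[BusRdX]  L6: P0=M P1=I  mem[L6]=80
3. P1: load  L5  bus=[BusRd,Flush]  L5: P0=S P1=S  mem[L5]=29
4. P0: store L5 := 74  bus=[BusUpgr]  L5: P0=M P1=I  mem[L5]=29
5. P1: store L5 := 97  bus=[BusRdX,Flush]  L5: P0=I P1=M  mem[L5]=74
6. P1: store L1 := 73  bus=[BusRdX]  L1: P0=I P1=M  mem[L1]=50
7. P1: load  L5  bus=[-]  L5: P0=I P1=M  mem[L5]=74
8. P0: store L3 := 84  bus=[BusRdX]  L3: P0=M P1=I  mem[L3]=40
9. P0: store L5 := 66  bus=[BusRdX,Flush]  L5: P0=M P1=I  mem[L5]=97
10. P0: store L5 := 66  bus=[-]  L5: P0=M P1=I  mem[L5]=97
11. P0: load  L1  bus=[BusRd,Flush]  L1: P0=S P1=S  mem[L1]=73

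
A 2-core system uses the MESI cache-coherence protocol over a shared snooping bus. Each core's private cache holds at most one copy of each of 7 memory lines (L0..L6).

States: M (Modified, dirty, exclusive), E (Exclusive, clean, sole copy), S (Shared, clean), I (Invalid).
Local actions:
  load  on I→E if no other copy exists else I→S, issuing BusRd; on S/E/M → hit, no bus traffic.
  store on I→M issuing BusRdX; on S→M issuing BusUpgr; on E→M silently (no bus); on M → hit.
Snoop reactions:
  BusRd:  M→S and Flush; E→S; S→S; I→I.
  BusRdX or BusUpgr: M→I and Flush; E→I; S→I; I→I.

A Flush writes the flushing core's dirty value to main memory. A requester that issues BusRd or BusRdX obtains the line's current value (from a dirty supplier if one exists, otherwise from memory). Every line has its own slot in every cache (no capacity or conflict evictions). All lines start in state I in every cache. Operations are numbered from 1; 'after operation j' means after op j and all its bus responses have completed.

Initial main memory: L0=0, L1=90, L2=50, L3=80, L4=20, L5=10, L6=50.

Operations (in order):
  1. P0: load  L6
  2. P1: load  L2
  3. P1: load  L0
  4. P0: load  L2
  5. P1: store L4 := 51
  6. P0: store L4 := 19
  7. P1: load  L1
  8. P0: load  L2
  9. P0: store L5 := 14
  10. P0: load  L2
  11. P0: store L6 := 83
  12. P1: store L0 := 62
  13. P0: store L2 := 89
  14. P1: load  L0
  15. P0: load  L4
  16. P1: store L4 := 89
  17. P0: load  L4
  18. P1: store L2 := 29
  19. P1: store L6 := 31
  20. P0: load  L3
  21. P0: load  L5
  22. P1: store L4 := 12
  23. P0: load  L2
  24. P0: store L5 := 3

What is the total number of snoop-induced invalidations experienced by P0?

invalidations = 4

  op1 P0: load  L6 → E/I on L6; bus BusRd; mem=50
  op2 P1: load  L2 → I/E on L2; bus BusRd; mem=50
  op3 P1: load  L0 → I/E on L0; bus BusRd; mem=0
  op4 P0: load  L2 → S/S on L2; bus BusRd; mem=50
  op5 P1: store L4 := 51 → I/M on L4; bus BusRdX; mem=20
  op6 P0: store L4 := 19 → M/I on L4; bus BusRdX Flush; mem=51
  op7 P1: load  L1 → I/E on L1; bus BusRd; mem=90
  op8 P0: load  L2 → S/S on L2; bus (none); mem=50
  op9 P0: store L5 := 14 → M/I on L5; bus BusRdX; mem=10
  op10 P0: load  L2 → S/S on L2; bus (none); mem=50
  op11 P0: store L6 := 83 → M/I on L6; bus (none); mem=50
  op12 P1: store L0 := 62 → I/M on L0; bus (none); mem=0
  op13 P0: store L2 := 89 → M/I on L2; bus BusUpgr; mem=50
  op14 P1: load  L0 → I/M on L0; bus (none); mem=0
  op15 P0: load  L4 → M/I on L4; bus (none); mem=51
  op16 P1: store L4 := 89 → I/M on L4; bus BusRdX Flush; mem=19
  op17 P0: load  L4 → S/S on L4; bus BusRd Flush; mem=89
  op18 P1: store L2 := 29 → I/M on L2; bus BusRdX Flush; mem=89
  op19 P1: store L6 := 31 → I/M on L6; bus BusRdX Flush; mem=83
  op20 P0: load  L3 → E/I on L3; bus BusRd; mem=80
  op21 P0: load  L5 → M/I on L5; bus (none); mem=10
  op22 P1: store L4 := 12 → I/M on L4; bus BusUpgr; mem=89
  op23 P0: load  L2 → S/S on L2; bus BusRd Flush; mem=29
  op24 P0: store L5 := 3 → M/I on L5; bus (none); mem=10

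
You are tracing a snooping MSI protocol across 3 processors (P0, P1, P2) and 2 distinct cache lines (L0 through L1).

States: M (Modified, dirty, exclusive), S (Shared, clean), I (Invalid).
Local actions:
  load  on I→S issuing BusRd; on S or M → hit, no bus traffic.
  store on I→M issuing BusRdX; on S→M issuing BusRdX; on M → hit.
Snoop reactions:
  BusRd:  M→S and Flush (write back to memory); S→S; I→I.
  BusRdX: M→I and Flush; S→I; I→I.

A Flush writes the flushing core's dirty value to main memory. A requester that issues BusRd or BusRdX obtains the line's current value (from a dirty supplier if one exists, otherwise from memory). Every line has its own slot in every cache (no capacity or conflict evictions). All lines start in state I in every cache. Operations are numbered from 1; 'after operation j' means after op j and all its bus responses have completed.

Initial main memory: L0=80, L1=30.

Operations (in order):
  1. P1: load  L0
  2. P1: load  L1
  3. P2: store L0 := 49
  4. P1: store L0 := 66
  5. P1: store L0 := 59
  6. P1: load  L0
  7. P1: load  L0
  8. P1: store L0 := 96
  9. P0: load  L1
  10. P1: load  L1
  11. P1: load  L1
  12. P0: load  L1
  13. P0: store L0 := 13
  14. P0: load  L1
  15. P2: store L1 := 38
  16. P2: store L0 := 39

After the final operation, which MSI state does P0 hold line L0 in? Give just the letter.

  op1 P1: load  L0 → I/S/I on L0; bus BusRd; mem=80
  op2 P1: load  L1 → I/S/I on L1; bus BusRd; mem=30
  op3 P2: store L0 := 49 → I/I/M on L0; bus BusRdX; mem=80
  op4 P1: store L0 := 66 → I/M/I on L0; bus BusRdX Flush; mem=49
  op5 P1: store L0 := 59 → I/M/I on L0; bus (none); mem=49
  op6 P1: load  L0 → I/M/I on L0; bus (none); mem=49
  op7 P1: load  L0 → I/M/I on L0; bus (none); mem=49
  op8 P1: store L0 := 96 → I/M/I on L0; bus (none); mem=49
  op9 P0: load  L1 → S/S/I on L1; bus BusRd; mem=30
  op10 P1: load  L1 → S/S/I on L1; bus (none); mem=30
  op11 P1: load  L1 → S/S/I on L1; bus (none); mem=30
  op12 P0: load  L1 → S/S/I on L1; bus (none); mem=30
  op13 P0: store L0 := 13 → M/I/I on L0; bus BusRdX Flush; mem=96
  op14 P0: load  L1 → S/S/I on L1; bus (none); mem=30
  op15 P2: store L1 := 38 → I/I/M on L1; bus BusRdX; mem=30
  op16 P2: store L0 := 39 → I/I/M on L0; bus BusRdX Flush; mem=13

state = I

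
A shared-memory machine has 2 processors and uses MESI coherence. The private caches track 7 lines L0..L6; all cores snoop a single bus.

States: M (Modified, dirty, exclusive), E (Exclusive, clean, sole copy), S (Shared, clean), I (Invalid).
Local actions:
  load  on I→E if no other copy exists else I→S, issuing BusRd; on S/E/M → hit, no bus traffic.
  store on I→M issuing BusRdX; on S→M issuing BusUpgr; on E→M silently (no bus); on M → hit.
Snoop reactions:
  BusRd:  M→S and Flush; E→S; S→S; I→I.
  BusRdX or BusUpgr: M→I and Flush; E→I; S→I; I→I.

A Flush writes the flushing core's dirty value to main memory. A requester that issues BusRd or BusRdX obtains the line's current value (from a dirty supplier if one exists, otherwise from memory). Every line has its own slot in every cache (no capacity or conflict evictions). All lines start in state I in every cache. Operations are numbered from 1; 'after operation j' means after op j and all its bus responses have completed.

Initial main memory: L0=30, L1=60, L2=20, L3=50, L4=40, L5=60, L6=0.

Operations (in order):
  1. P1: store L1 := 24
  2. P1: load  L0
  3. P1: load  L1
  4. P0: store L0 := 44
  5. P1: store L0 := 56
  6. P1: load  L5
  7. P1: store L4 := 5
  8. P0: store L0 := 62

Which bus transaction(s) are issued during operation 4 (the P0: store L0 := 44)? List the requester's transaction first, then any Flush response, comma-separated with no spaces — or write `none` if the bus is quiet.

bus = BusRdX

1. P1: store L1 := 24  bus=[BusRdX]  L1: P0=I P1=M  mem[L1]=60
2. P1: load  L0  bus=[BusRd]  L0: P0=I P1=E  mem[L0]=30
3. P1: load  L1  bus=[-]  L1: P0=I P1=M  mem[L1]=60
4. P0: store L0 := 44  bus=[BusRdX]  L0: P0=M P1=I  mem[L0]=30
5. P1: store L0 := 56  bus=[BusRdX,Flush]  L0: P0=I P1=M  mem[L0]=44
6. P1: load  L5  bus=[BusRd]  L5: P0=I P1=E  mem[L5]=60
7. P1: store L4 := 5  bus=[BusRdX]  L4: P0=I P1=M  mem[L4]=40
8. P0: store L0 := 62  bus=[BusRdX,Flush]  L0: P0=M P1=I  mem[L0]=56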